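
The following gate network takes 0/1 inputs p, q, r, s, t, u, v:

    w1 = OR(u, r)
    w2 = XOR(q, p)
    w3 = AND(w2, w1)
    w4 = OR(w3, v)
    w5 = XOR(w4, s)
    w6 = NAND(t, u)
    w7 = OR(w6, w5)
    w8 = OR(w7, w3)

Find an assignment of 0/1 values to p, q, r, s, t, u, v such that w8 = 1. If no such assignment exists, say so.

p=0, q=0, r=0, s=1, t=1, u=1, v=0

w8 = OR(w7, w3) must be 1, so at least one of w7, w3 is 1.
Check with p=0, q=0, r=0, s=1, t=1, u=1, v=0:
w1 = OR(u, r) = OR(1, 0) = 1
w2 = XOR(q, p) = XOR(0, 0) = 0
w3 = AND(w2, w1) = AND(0, 1) = 0
w4 = OR(w3, v) = OR(0, 0) = 0
w5 = XOR(w4, s) = XOR(0, 1) = 1
w6 = NAND(t, u) = NAND(1, 1) = 0
w7 = OR(w6, w5) = OR(0, 1) = 1
w8 = OR(w7, w3) = OR(1, 0) = 1
So w8 = 1 as required.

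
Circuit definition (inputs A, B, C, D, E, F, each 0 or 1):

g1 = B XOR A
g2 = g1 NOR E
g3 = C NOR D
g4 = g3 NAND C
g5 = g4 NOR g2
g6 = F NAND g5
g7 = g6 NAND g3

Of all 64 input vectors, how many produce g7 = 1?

48

g7 = g6 NAND g3 must be 1, so at least one of g6, g3 is 0.
Enumerating the 64 input combinations, 48 give g7 = 1 and 16 give g7 = 0.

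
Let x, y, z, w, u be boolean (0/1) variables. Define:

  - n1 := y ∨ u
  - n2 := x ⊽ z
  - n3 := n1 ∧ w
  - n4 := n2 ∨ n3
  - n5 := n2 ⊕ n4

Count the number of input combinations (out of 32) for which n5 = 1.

n5 = n2 ⊕ n4 must be 1, so n2 and n4 differ.
Enumerating the 32 input combinations, 9 give n5 = 1 and 23 give n5 = 0.

9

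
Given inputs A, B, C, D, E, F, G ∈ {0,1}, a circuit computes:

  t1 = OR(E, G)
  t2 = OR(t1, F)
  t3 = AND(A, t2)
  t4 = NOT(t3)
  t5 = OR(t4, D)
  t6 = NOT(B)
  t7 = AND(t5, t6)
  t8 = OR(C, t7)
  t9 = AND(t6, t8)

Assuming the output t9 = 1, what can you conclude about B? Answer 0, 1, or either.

0

t9 = AND(t6, t8) must be 1, so both t6 = 1 and t8 = 1.
t6 = NOT(B) must be 1, so B = 0.
t8 = OR(C, t7) must be 1, so at least one of C, t7 is 1.
Every assignment with t9 = 1 has B = 0; there are 57 such assignment(s).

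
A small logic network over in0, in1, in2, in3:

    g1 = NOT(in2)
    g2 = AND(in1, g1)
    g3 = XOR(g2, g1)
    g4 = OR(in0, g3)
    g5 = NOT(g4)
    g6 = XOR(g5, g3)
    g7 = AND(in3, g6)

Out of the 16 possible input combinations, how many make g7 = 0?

g7 = AND(in3, g6) must be 0, so at least one of in3, g6 is 0.
Enumerating the 16 input combinations, 11 give g7 = 0 and 5 give g7 = 1.

11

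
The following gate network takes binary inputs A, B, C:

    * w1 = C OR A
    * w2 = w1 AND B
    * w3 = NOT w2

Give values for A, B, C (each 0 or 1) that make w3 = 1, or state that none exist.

A=0, B=0, C=1

Check with A=0, B=0, C=1:
w1 = C OR A = 1 OR 0 = 1
w2 = w1 AND B = 1 AND 0 = 0
w3 = NOT w2 = NOT 0 = 1
So w3 = 1 as required.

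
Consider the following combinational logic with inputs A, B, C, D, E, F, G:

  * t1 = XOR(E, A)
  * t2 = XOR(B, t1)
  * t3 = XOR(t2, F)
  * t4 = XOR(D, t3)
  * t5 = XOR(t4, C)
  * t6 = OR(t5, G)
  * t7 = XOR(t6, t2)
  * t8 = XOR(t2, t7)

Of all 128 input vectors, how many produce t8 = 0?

t8 = XOR(t2, t7) must be 0, so t2 and t7 are equal.
Enumerating the 128 input combinations, 32 give t8 = 0 and 96 give t8 = 1.

32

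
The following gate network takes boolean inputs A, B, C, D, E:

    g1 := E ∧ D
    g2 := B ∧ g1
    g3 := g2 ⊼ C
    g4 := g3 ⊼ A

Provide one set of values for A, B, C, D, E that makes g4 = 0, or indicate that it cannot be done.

Check with A=1, B=1, C=0, D=1, E=1:
g1 = E ∧ D = 1 ∧ 1 = 1
g2 = B ∧ g1 = 1 ∧ 1 = 1
g3 = g2 ⊼ C = 1 ⊼ 0 = 1
g4 = g3 ⊼ A = 1 ⊼ 1 = 0
So g4 = 0 as required.

A=1, B=1, C=0, D=1, E=1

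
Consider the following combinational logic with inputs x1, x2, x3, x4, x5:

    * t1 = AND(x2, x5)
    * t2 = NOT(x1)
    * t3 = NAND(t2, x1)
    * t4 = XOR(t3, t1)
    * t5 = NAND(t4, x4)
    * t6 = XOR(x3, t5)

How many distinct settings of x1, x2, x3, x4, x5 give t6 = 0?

16

t6 = XOR(x3, t5) must be 0, so x3 and t5 are equal.
Enumerating the 32 input combinations, 16 give t6 = 0 and 16 give t6 = 1.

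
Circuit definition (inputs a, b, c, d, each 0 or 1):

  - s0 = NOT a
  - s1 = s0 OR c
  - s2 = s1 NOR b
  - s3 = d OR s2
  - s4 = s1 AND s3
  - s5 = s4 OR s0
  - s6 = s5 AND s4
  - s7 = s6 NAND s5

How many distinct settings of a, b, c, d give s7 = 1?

s7 = s6 NAND s5 must be 1, so at least one of s6, s5 is 0.
Enumerating the 16 input combinations, 10 give s7 = 1 and 6 give s7 = 0.

10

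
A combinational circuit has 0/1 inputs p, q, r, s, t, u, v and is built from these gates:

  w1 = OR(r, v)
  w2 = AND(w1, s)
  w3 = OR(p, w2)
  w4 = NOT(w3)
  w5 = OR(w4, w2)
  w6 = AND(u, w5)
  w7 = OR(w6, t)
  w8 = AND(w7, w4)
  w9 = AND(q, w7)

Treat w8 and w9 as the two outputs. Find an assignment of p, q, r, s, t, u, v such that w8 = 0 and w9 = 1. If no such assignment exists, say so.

Check with p=1, q=1, r=1, s=1, t=1, u=1, v=0:
w1 = OR(r, v) = OR(1, 0) = 1
w2 = AND(w1, s) = AND(1, 1) = 1
w3 = OR(p, w2) = OR(1, 1) = 1
w4 = NOT(w3) = NOT 1 = 0
w5 = OR(w4, w2) = OR(0, 1) = 1
w6 = AND(u, w5) = AND(1, 1) = 1
w7 = OR(w6, t) = OR(1, 1) = 1
w8 = AND(w7, w4) = AND(1, 0) = 0
w9 = AND(q, w7) = AND(1, 1) = 1
So w8 = 0 and w9 = 1.

p=1, q=1, r=1, s=1, t=1, u=1, v=0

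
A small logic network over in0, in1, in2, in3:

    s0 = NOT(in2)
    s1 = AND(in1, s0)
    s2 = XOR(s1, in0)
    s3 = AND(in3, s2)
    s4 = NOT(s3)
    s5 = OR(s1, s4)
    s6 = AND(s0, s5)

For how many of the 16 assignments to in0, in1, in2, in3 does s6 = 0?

s6 = AND(s0, s5) must be 0, so at least one of s0, s5 is 0.
Enumerating the 16 input combinations, 9 give s6 = 0 and 7 give s6 = 1.

9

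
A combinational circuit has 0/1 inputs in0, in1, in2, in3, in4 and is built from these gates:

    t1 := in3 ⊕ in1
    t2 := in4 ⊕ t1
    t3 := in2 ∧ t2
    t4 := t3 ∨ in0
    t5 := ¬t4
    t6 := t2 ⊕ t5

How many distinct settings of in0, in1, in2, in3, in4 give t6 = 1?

20

t6 = t2 ⊕ t5 must be 1, so t2 and t5 differ.
Enumerating the 32 input combinations, 20 give t6 = 1 and 12 give t6 = 0.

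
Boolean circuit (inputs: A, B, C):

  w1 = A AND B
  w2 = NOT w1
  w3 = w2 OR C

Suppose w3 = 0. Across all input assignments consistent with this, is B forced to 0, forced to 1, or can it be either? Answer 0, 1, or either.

w3 = w2 OR C must be 0, so both w2 = 0 and C = 0.
Every assignment with w3 = 0 has B = 1; there are 1 such assignment(s).
  A=1, B=1, C=0

1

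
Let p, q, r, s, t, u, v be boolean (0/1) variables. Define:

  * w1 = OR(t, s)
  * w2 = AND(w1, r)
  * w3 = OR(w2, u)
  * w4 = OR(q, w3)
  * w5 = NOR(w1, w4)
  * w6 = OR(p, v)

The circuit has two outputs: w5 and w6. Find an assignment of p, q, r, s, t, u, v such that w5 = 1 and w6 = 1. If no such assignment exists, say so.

p=0 q=0 r=0 s=0 t=0 u=0 v=1

Check with p=0 q=0 r=0 s=0 t=0 u=0 v=1:
w1 = OR(t, s) = OR(0, 0) = 0
w2 = AND(w1, r) = AND(0, 0) = 0
w3 = OR(w2, u) = OR(0, 0) = 0
w4 = OR(q, w3) = OR(0, 0) = 0
w5 = NOR(w1, w4) = NOR(0, 0) = 1
w6 = OR(p, v) = OR(0, 1) = 1
So w5 = 1 and w6 = 1.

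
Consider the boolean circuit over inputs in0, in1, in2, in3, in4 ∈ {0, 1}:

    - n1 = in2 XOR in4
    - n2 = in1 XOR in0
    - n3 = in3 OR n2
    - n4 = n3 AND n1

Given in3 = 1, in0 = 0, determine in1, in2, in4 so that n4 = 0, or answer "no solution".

in1=1, in2=0, in4=0

n4 = n3 AND n1 must be 0, so at least one of n3, n1 is 0.
Check with in3 = 1, in0 = 0 and in1=1, in2=0, in4=0:
n1 = in2 XOR in4 = 0 XOR 0 = 0
n2 = in1 XOR in0 = 1 XOR 0 = 1
n3 = in3 OR n2 = 1 OR 1 = 1
n4 = n3 AND n1 = 1 AND 0 = 0
So n4 = 0.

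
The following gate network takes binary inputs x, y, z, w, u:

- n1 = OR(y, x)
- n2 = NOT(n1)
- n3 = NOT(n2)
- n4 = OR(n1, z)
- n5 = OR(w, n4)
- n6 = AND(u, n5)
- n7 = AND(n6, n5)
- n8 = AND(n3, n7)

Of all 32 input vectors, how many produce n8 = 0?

n8 = AND(n3, n7) must be 0, so at least one of n3, n7 is 0.
Enumerating the 32 input combinations, 20 give n8 = 0 and 12 give n8 = 1.

20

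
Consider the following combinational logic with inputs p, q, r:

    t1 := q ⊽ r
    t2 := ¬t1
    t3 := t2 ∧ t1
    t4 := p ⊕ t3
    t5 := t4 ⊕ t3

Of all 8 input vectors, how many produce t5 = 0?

4

t5 = t4 ⊕ t3 must be 0, so t4 and t3 are equal.
Satisfying assignments:
  p=0, q=0, r=0
  p=0, q=0, r=1
  p=0, q=1, r=0
  p=0, q=1, r=1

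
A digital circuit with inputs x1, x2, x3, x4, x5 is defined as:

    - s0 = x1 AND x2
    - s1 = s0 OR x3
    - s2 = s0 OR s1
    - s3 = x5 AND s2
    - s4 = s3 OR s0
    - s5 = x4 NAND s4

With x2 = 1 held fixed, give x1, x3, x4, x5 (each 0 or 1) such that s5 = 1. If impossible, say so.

x1=1, x3=1, x4=0, x5=0

s5 = x4 NAND s4 must be 1, so at least one of x4, s4 is 0.
Check with x2 = 1 and x1=1, x3=1, x4=0, x5=0:
s0 = x1 AND x2 = 1 AND 1 = 1
s1 = s0 OR x3 = 1 OR 1 = 1
s2 = s0 OR s1 = 1 OR 1 = 1
s3 = x5 AND s2 = 0 AND 1 = 0
s4 = s3 OR s0 = 0 OR 1 = 1
s5 = x4 NAND s4 = 0 NAND 1 = 1
So s5 = 1.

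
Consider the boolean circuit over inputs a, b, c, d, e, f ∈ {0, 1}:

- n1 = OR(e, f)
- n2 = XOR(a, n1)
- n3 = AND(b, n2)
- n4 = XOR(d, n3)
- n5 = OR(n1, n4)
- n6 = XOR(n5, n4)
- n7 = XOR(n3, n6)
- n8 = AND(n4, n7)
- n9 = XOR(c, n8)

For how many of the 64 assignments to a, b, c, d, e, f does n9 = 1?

n9 = XOR(c, n8) must be 1, so c and n8 differ.
Enumerating the 64 input combinations, 32 give n9 = 1 and 32 give n9 = 0.

32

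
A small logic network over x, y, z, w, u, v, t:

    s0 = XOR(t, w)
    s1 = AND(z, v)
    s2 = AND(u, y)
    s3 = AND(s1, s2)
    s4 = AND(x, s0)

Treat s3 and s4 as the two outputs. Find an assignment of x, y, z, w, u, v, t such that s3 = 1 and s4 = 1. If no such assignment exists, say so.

x=1, y=1, z=1, w=1, u=1, v=1, t=0

Check with x=1, y=1, z=1, w=1, u=1, v=1, t=0:
s0 = XOR(t, w) = XOR(0, 1) = 1
s1 = AND(z, v) = AND(1, 1) = 1
s2 = AND(u, y) = AND(1, 1) = 1
s3 = AND(s1, s2) = AND(1, 1) = 1
s4 = AND(x, s0) = AND(1, 1) = 1
So s3 = 1 and s4 = 1.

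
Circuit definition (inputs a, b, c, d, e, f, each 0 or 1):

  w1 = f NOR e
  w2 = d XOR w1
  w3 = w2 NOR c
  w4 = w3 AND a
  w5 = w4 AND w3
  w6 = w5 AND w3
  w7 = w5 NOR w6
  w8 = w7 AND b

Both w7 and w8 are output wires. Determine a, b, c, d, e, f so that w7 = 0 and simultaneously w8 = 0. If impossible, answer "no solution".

a=1, b=1, c=0, d=0, e=1, f=0

Check with a=1, b=1, c=0, d=0, e=1, f=0:
w1 = f NOR e = 0 NOR 1 = 0
w2 = d XOR w1 = 0 XOR 0 = 0
w3 = w2 NOR c = 0 NOR 0 = 1
w4 = w3 AND a = 1 AND 1 = 1
w5 = w4 AND w3 = 1 AND 1 = 1
w6 = w5 AND w3 = 1 AND 1 = 1
w7 = w5 NOR w6 = 1 NOR 1 = 0
w8 = w7 AND b = 0 AND 1 = 0
So w7 = 0 and w8 = 0.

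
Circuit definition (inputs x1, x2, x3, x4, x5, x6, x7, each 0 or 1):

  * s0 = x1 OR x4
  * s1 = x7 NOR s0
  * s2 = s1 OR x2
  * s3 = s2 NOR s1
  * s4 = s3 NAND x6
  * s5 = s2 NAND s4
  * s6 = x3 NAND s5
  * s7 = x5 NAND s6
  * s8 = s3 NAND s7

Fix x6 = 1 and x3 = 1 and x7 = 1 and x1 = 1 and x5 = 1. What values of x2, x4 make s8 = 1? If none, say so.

s8 = s3 NAND s7 must be 1, so at least one of s3, s7 is 0.
Check with x6 = 1 and x3 = 1 and x7 = 1 and x1 = 1 and x5 = 1 and x2=1, x4=1:
s0 = x1 OR x4 = 1 OR 1 = 1
s1 = x7 NOR s0 = 1 NOR 1 = 0
s2 = s1 OR x2 = 0 OR 1 = 1
s3 = s2 NOR s1 = 1 NOR 0 = 0
s4 = s3 NAND x6 = 0 NAND 1 = 1
s5 = s2 NAND s4 = 1 NAND 1 = 0
s6 = x3 NAND s5 = 1 NAND 0 = 1
s7 = x5 NAND s6 = 1 NAND 1 = 0
s8 = s3 NAND s7 = 0 NAND 0 = 1
So s8 = 1.

x2=1, x4=1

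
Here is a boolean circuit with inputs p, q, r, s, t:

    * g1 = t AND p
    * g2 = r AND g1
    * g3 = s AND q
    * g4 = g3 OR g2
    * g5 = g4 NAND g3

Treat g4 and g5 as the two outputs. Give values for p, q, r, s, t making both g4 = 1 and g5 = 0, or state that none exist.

p=1, q=1, r=0, s=1, t=0

Check with p=1, q=1, r=0, s=1, t=0:
g1 = t AND p = 0 AND 1 = 0
g2 = r AND g1 = 0 AND 0 = 0
g3 = s AND q = 1 AND 1 = 1
g4 = g3 OR g2 = 1 OR 0 = 1
g5 = g4 NAND g3 = 1 NAND 1 = 0
So g4 = 1 and g5 = 0.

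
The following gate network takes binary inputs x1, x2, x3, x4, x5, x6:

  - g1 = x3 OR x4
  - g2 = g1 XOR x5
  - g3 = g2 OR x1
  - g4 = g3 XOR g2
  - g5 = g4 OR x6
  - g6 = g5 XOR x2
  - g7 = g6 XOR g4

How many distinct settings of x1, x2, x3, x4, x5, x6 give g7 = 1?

g7 = g6 XOR g4 must be 1, so g6 and g4 differ.
Enumerating the 64 input combinations, 32 give g7 = 1 and 32 give g7 = 0.

32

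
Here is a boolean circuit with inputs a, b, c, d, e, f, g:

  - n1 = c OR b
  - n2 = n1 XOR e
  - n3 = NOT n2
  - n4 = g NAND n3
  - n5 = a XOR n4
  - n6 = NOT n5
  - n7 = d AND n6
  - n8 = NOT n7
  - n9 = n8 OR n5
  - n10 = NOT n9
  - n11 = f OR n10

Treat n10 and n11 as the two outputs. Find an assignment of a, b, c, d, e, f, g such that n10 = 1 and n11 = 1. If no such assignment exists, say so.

Check with a=1, b=1, c=0, d=1, e=0, f=1, g=0:
n1 = c OR b = 0 OR 1 = 1
n2 = n1 XOR e = 1 XOR 0 = 1
n3 = NOT n2 = NOT 1 = 0
n4 = g NAND n3 = 0 NAND 0 = 1
n5 = a XOR n4 = 1 XOR 1 = 0
n6 = NOT n5 = NOT 0 = 1
n7 = d AND n6 = 1 AND 1 = 1
n8 = NOT n7 = NOT 1 = 0
n9 = n8 OR n5 = 0 OR 0 = 0
n10 = NOT n9 = NOT 0 = 1
n11 = f OR n10 = 1 OR 1 = 1
So n10 = 1 and n11 = 1.

a=1, b=1, c=0, d=1, e=0, f=1, g=0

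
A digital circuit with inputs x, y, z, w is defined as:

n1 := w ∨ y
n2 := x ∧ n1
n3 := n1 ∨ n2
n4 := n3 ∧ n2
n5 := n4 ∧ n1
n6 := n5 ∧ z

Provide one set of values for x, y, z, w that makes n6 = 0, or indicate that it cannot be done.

x=0 y=0 z=0 w=1

n6 = n5 ∧ z must be 0, so at least one of n5, z is 0.
Check with x=0 y=0 z=0 w=1:
n1 = w ∨ y = 1 ∨ 0 = 1
n2 = x ∧ n1 = 0 ∧ 1 = 0
n3 = n1 ∨ n2 = 1 ∨ 0 = 1
n4 = n3 ∧ n2 = 1 ∧ 0 = 0
n5 = n4 ∧ n1 = 0 ∧ 1 = 0
n6 = n5 ∧ z = 0 ∧ 0 = 0
So n6 = 0 as required.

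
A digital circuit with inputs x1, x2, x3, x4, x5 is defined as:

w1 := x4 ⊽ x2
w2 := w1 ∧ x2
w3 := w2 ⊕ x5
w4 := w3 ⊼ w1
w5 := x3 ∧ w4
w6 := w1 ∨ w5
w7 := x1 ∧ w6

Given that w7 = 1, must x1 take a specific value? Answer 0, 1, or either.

1

w7 = x1 ∧ w6 must be 1, so both x1 = 1 and w6 = 1.
w6 = w1 ∨ w5 must be 1, so at least one of w1, w5 is 1.
Every assignment with w7 = 1 has x1 = 1; there are 10 such assignment(s).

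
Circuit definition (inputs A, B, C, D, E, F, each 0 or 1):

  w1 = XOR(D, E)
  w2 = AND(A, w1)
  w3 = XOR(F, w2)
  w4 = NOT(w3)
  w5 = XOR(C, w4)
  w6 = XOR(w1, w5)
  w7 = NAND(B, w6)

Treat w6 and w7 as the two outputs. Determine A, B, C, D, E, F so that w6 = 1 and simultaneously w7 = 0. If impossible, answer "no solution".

A=1 B=1 C=1 D=0 E=1 F=1

Check with A=1 B=1 C=1 D=0 E=1 F=1:
w1 = XOR(D, E) = XOR(0, 1) = 1
w2 = AND(A, w1) = AND(1, 1) = 1
w3 = XOR(F, w2) = XOR(1, 1) = 0
w4 = NOT(w3) = NOT 0 = 1
w5 = XOR(C, w4) = XOR(1, 1) = 0
w6 = XOR(w1, w5) = XOR(1, 0) = 1
w7 = NAND(B, w6) = NAND(1, 1) = 0
So w6 = 1 and w7 = 0.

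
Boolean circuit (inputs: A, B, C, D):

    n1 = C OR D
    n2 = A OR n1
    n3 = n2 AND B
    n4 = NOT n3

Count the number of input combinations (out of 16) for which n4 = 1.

n4 = NOT n3 must be 1, so n3 = 0.
n3 = n2 AND B must be 0, so at least one of n2, B is 0.
Enumerating the 16 input combinations, 9 give n4 = 1 and 7 give n4 = 0.

9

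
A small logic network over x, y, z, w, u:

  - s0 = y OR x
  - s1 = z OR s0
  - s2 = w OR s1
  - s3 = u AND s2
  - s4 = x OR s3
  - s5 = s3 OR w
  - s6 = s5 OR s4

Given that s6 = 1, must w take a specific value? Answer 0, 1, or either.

Both values of w occur among assignments with s6 = 1:
  w=0: x=0, y=0, z=1, w=0, u=1
  w=1: x=0, y=0, z=0, w=1, u=0

either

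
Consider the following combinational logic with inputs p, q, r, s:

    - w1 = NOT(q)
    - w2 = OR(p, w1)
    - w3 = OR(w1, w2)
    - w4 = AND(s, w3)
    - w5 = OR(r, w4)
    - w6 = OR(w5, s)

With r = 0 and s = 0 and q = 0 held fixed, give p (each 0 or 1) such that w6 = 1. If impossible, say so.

With r = 0 and s = 0 and q = 0 fixed, none of the 2 settings of p give w6 = 1.
For example, with p=0:
w1 = NOT(q) = NOT 0 = 1
w2 = OR(p, w1) = OR(0, 1) = 1
w3 = OR(w1, w2) = OR(1, 1) = 1
w4 = AND(s, w3) = AND(0, 1) = 0
w5 = OR(r, w4) = OR(0, 0) = 0
w6 = OR(w5, s) = OR(0, 0) = 0
giving w6 = 0 ≠ 1.

no solution exists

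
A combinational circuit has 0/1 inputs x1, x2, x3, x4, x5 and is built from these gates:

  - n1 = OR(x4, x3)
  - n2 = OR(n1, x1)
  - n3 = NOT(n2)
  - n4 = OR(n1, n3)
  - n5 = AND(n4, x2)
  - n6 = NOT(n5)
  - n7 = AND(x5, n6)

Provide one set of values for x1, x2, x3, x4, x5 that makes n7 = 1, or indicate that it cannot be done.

n7 = AND(x5, n6) must be 1, so both x5 = 1 and n6 = 1.
n6 = NOT(n5) must be 1, so n5 = 0.
n5 = AND(n4, x2) must be 0, so at least one of n4, x2 is 0.
Check with x1=1, x2=0, x3=1, x4=0, x5=1:
n1 = OR(x4, x3) = OR(0, 1) = 1
n2 = OR(n1, x1) = OR(1, 1) = 1
n3 = NOT(n2) = NOT 1 = 0
n4 = OR(n1, n3) = OR(1, 0) = 1
n5 = AND(n4, x2) = AND(1, 0) = 0
n6 = NOT(n5) = NOT 0 = 1
n7 = AND(x5, n6) = AND(1, 1) = 1
So n7 = 1 as required.

x1=1, x2=0, x3=1, x4=0, x5=1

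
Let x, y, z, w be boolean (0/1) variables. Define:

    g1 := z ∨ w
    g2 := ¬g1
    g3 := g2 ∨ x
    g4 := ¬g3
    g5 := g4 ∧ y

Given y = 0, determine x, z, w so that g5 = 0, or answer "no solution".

g5 = g4 ∧ y must be 0, so at least one of g4, y is 0.
Check with y = 0 and x=0, z=1, w=0:
g1 = z ∨ w = 1 ∨ 0 = 1
g2 = ¬g1 = ¬1 = 0
g3 = g2 ∨ x = 0 ∨ 0 = 0
g4 = ¬g3 = ¬0 = 1
g5 = g4 ∧ y = 1 ∧ 0 = 0
So g5 = 0.

x=0, z=1, w=0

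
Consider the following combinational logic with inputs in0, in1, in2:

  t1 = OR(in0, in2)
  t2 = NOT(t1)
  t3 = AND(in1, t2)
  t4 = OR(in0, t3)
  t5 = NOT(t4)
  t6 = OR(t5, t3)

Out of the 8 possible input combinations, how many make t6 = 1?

t6 = OR(t5, t3) must be 1, so at least one of t5, t3 is 1.
Satisfying assignments:
  in0=0, in1=0, in2=0
  in0=0, in1=0, in2=1
  in0=0, in1=1, in2=0
  in0=0, in1=1, in2=1

4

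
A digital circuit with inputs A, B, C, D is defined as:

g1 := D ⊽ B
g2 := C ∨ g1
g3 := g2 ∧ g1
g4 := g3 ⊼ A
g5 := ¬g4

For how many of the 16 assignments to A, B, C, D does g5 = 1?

2

g5 = ¬g4 must be 1, so g4 = 0.
g4 = g3 ⊼ A must be 0, so both g3 = 1 and A = 1.
g3 = g2 ∧ g1 must be 1, so both g2 = 1 and g1 = 1.
Enumerating the 16 input combinations, 2 give g5 = 1 and 14 give g5 = 0.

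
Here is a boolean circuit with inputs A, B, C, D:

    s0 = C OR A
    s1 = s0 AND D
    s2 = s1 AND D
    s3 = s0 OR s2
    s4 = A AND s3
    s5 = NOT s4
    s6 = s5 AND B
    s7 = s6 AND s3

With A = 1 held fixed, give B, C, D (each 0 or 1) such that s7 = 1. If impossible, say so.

no solution exists

With A = 1 fixed, none of the 8 settings of B, C, D give s7 = 1.
For example, with B=1, C=1, D=1:
s0 = C OR A = 1 OR 1 = 1
s1 = s0 AND D = 1 AND 1 = 1
s2 = s1 AND D = 1 AND 1 = 1
s3 = s0 OR s2 = 1 OR 1 = 1
s4 = A AND s3 = 1 AND 1 = 1
s5 = NOT s4 = NOT 1 = 0
s6 = s5 AND B = 0 AND 1 = 0
s7 = s6 AND s3 = 0 AND 1 = 0
giving s7 = 0 ≠ 1.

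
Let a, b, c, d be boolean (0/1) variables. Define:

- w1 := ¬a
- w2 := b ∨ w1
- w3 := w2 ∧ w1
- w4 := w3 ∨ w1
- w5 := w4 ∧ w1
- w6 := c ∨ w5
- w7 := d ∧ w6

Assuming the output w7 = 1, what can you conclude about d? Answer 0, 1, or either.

w7 = d ∧ w6 must be 1, so both d = 1 and w6 = 1.
Every assignment with w7 = 1 has d = 1; there are 6 such assignment(s).

1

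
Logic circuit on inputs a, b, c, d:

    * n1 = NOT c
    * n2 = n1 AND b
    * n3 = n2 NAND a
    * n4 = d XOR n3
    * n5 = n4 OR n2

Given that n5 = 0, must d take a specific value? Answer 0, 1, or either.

1

n5 = n4 OR n2 must be 0, so both n4 = 0 and n2 = 0.
n4 = d XOR n3 must be 0, so d and n3 are equal.
n2 = n1 AND b must be 0, so at least one of n1, b is 0.
Every assignment with n5 = 0 has d = 1; there are 6 such assignment(s).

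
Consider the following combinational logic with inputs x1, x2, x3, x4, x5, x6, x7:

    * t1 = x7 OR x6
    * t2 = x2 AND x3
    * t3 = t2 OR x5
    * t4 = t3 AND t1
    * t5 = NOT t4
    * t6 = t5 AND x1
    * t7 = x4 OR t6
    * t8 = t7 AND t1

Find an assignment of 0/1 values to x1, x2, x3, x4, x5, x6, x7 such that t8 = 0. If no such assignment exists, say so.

t8 = t7 AND t1 must be 0, so at least one of t7, t1 is 0.
Check with x1=1, x2=1, x3=1, x4=0, x5=0, x6=1, x7=1:
t1 = x7 OR x6 = 1 OR 1 = 1
t2 = x2 AND x3 = 1 AND 1 = 1
t3 = t2 OR x5 = 1 OR 0 = 1
t4 = t3 AND t1 = 1 AND 1 = 1
t5 = NOT t4 = NOT 1 = 0
t6 = t5 AND x1 = 0 AND 1 = 0
t7 = x4 OR t6 = 0 OR 0 = 0
t8 = t7 AND t1 = 0 AND 1 = 0
So t8 = 0 as required.

x1=1, x2=1, x3=1, x4=0, x5=0, x6=1, x7=1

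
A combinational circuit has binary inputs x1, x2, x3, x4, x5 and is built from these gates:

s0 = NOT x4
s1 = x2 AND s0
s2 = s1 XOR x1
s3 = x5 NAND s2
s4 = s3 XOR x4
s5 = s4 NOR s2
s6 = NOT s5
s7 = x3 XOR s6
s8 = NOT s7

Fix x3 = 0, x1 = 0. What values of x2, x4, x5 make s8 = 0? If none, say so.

x2=1, x4=0, x5=1

s8 = NOT s7 must be 0, so s7 = 1.
Check with x3 = 0, x1 = 0 and x2=1, x4=0, x5=1:
s0 = NOT x4 = NOT 0 = 1
s1 = x2 AND s0 = 1 AND 1 = 1
s2 = s1 XOR x1 = 1 XOR 0 = 1
s3 = x5 NAND s2 = 1 NAND 1 = 0
s4 = s3 XOR x4 = 0 XOR 0 = 0
s5 = s4 NOR s2 = 0 NOR 1 = 0
s6 = NOT s5 = NOT 0 = 1
s7 = x3 XOR s6 = 0 XOR 1 = 1
s8 = NOT s7 = NOT 1 = 0
So s8 = 0.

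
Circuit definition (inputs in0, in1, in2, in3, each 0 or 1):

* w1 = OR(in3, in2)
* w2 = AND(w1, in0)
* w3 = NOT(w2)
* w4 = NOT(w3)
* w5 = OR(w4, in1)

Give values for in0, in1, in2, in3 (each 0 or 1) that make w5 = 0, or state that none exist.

Check with in0=0, in1=0, in2=1, in3=0:
w1 = OR(in3, in2) = OR(0, 1) = 1
w2 = AND(w1, in0) = AND(1, 0) = 0
w3 = NOT(w2) = NOT 0 = 1
w4 = NOT(w3) = NOT 1 = 0
w5 = OR(w4, in1) = OR(0, 0) = 0
So w5 = 0 as required.

in0=0, in1=0, in2=1, in3=0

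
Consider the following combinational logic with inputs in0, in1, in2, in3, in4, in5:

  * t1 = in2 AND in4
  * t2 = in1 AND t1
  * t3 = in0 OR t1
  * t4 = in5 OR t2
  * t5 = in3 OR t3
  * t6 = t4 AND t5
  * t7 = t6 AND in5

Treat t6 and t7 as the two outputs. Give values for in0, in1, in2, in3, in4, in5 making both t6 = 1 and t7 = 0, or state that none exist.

in0=1, in1=1, in2=1, in3=0, in4=1, in5=0

Check with in0=1, in1=1, in2=1, in3=0, in4=1, in5=0:
t1 = in2 AND in4 = 1 AND 1 = 1
t2 = in1 AND t1 = 1 AND 1 = 1
t3 = in0 OR t1 = 1 OR 1 = 1
t4 = in5 OR t2 = 0 OR 1 = 1
t5 = in3 OR t3 = 0 OR 1 = 1
t6 = t4 AND t5 = 1 AND 1 = 1
t7 = t6 AND in5 = 1 AND 0 = 0
So t6 = 1 and t7 = 0.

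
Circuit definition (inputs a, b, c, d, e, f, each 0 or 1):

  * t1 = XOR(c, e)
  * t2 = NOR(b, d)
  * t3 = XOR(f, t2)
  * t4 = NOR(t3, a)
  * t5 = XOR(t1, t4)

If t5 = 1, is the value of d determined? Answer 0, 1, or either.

Both values of d occur among assignments with t5 = 1:
  d=0: a=0, b=0, c=0, d=0, e=0, f=1
  d=1: a=0, b=0, c=0, d=1, e=0, f=0

either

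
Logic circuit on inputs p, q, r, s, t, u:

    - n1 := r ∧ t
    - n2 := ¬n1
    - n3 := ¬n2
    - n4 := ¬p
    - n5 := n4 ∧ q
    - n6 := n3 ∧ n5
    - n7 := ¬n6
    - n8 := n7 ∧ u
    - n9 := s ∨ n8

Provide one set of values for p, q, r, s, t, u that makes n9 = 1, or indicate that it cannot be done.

p=1 q=0 r=0 s=1 t=1 u=0

n9 = s ∨ n8 must be 1, so at least one of s, n8 is 1.
Check with p=1 q=0 r=0 s=1 t=1 u=0:
n1 = r ∧ t = 0 ∧ 1 = 0
n2 = ¬n1 = ¬0 = 1
n3 = ¬n2 = ¬1 = 0
n4 = ¬p = ¬1 = 0
n5 = n4 ∧ q = 0 ∧ 0 = 0
n6 = n3 ∧ n5 = 0 ∧ 0 = 0
n7 = ¬n6 = ¬0 = 1
n8 = n7 ∧ u = 1 ∧ 0 = 0
n9 = s ∨ n8 = 1 ∨ 0 = 1
So n9 = 1 as required.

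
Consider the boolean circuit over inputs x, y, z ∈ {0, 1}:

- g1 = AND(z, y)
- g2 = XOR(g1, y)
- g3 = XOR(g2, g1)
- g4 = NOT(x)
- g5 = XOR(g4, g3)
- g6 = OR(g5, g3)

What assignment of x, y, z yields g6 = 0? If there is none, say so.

x=1, y=0, z=0

g6 = OR(g5, g3) must be 0, so both g5 = 0 and g3 = 0.
g5 = XOR(g4, g3) must be 0, so g4 and g3 are equal.
g3 = XOR(g2, g1) must be 0, so g2 and g1 are equal.
Check with x=1, y=0, z=0:
g1 = AND(z, y) = AND(0, 0) = 0
g2 = XOR(g1, y) = XOR(0, 0) = 0
g3 = XOR(g2, g1) = XOR(0, 0) = 0
g4 = NOT(x) = NOT 1 = 0
g5 = XOR(g4, g3) = XOR(0, 0) = 0
g6 = OR(g5, g3) = OR(0, 0) = 0
So g6 = 0 as required.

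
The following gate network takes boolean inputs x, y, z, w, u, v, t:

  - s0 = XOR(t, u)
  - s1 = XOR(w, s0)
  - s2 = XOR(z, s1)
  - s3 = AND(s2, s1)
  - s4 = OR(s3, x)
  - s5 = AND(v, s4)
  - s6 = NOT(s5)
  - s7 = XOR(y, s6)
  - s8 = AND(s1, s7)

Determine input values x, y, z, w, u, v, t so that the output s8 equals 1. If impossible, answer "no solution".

s8 = AND(s1, s7) must be 1, so both s1 = 1 and s7 = 1.
Check with x=0, y=1, z=0, w=0, u=0, v=1, t=1:
s0 = XOR(t, u) = XOR(1, 0) = 1
s1 = XOR(w, s0) = XOR(0, 1) = 1
s2 = XOR(z, s1) = XOR(0, 1) = 1
s3 = AND(s2, s1) = AND(1, 1) = 1
s4 = OR(s3, x) = OR(1, 0) = 1
s5 = AND(v, s4) = AND(1, 1) = 1
s6 = NOT(s5) = NOT 1 = 0
s7 = XOR(y, s6) = XOR(1, 0) = 1
s8 = AND(s1, s7) = AND(1, 1) = 1
So s8 = 1 as required.

x=0, y=1, z=0, w=0, u=0, v=1, t=1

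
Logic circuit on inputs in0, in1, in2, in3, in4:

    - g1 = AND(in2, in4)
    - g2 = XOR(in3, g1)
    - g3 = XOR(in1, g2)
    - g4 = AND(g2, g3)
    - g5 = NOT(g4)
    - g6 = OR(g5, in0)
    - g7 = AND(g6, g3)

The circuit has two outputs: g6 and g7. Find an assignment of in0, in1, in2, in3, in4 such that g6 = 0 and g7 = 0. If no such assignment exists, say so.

in0=0 in1=0 in2=1 in3=1 in4=0

Check with in0=0 in1=0 in2=1 in3=1 in4=0:
g1 = AND(in2, in4) = AND(1, 0) = 0
g2 = XOR(in3, g1) = XOR(1, 0) = 1
g3 = XOR(in1, g2) = XOR(0, 1) = 1
g4 = AND(g2, g3) = AND(1, 1) = 1
g5 = NOT(g4) = NOT 1 = 0
g6 = OR(g5, in0) = OR(0, 0) = 0
g7 = AND(g6, g3) = AND(0, 1) = 0
So g6 = 0 and g7 = 0.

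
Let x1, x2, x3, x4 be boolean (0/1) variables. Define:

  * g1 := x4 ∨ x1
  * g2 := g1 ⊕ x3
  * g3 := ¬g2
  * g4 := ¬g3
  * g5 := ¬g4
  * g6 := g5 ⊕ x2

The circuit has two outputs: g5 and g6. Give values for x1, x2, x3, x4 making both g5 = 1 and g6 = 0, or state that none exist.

x1=0 x2=1 x3=0 x4=0

Check with x1=0 x2=1 x3=0 x4=0:
g1 = x4 ∨ x1 = 0 ∨ 0 = 0
g2 = g1 ⊕ x3 = 0 ⊕ 0 = 0
g3 = ¬g2 = ¬0 = 1
g4 = ¬g3 = ¬1 = 0
g5 = ¬g4 = ¬0 = 1
g6 = g5 ⊕ x2 = 1 ⊕ 1 = 0
So g5 = 1 and g6 = 0.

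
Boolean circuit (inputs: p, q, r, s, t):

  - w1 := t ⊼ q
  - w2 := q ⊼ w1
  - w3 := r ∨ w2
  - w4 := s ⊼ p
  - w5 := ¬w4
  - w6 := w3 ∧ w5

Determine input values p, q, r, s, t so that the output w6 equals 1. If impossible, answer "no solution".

p=1 q=0 r=0 s=1 t=0

Check with p=1 q=0 r=0 s=1 t=0:
w1 = t ⊼ q = 0 ⊼ 0 = 1
w2 = q ⊼ w1 = 0 ⊼ 1 = 1
w3 = r ∨ w2 = 0 ∨ 1 = 1
w4 = s ⊼ p = 1 ⊼ 1 = 0
w5 = ¬w4 = ¬0 = 1
w6 = w3 ∧ w5 = 1 ∧ 1 = 1
So w6 = 1 as required.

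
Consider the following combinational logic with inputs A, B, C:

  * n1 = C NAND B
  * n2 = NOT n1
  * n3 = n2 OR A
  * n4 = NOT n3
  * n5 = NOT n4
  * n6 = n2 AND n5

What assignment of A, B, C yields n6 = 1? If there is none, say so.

n6 = n2 AND n5 must be 1, so both n2 = 1 and n5 = 1.
n2 = NOT n1 must be 1, so n1 = 0.
Check with A=0, B=1, C=1:
n1 = C NAND B = 1 NAND 1 = 0
n2 = NOT n1 = NOT 0 = 1
n3 = n2 OR A = 1 OR 0 = 1
n4 = NOT n3 = NOT 1 = 0
n5 = NOT n4 = NOT 0 = 1
n6 = n2 AND n5 = 1 AND 1 = 1
So n6 = 1 as required.

A=0, B=1, C=1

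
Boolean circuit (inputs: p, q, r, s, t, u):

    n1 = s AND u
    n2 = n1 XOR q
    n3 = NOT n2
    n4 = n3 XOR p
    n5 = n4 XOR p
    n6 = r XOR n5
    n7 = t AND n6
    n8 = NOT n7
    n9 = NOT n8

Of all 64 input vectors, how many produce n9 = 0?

48

n9 = NOT n8 must be 0, so n8 = 1.
n8 = NOT n7 must be 1, so n7 = 0.
n7 = t AND n6 must be 0, so at least one of t, n6 is 0.
Enumerating the 64 input combinations, 48 give n9 = 0 and 16 give n9 = 1.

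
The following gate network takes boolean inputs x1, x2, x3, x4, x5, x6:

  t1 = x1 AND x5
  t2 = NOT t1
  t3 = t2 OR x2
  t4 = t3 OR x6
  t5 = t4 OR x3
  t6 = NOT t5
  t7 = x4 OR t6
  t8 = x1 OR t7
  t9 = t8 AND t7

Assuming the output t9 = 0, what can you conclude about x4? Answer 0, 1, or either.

0

t9 = t8 AND t7 must be 0, so at least one of t8, t7 is 0.
Every assignment with t9 = 0 has x4 = 0; there are 31 such assignment(s).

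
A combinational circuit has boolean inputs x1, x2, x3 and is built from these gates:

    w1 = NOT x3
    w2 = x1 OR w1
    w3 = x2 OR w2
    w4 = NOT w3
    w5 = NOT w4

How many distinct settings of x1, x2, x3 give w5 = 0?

w5 = NOT w4 must be 0, so w4 = 1.
w4 = NOT w3 must be 1, so w3 = 0.
w3 = x2 OR w2 must be 0, so both x2 = 0 and w2 = 0.
Satisfying assignments:
  x1=0, x2=0, x3=1

1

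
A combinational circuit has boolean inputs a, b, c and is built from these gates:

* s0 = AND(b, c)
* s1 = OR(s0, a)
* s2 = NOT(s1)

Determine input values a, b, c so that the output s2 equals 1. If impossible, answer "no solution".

s2 = NOT(s1) must be 1, so s1 = 0.
s1 = OR(s0, a) must be 0, so both s0 = 0 and a = 0.
s0 = AND(b, c) must be 0, so at least one of b, c is 0.
Check with a=0, b=0, c=0:
s0 = AND(b, c) = AND(0, 0) = 0
s1 = OR(s0, a) = OR(0, 0) = 0
s2 = NOT(s1) = NOT 0 = 1
So s2 = 1 as required.

a=0, b=0, c=0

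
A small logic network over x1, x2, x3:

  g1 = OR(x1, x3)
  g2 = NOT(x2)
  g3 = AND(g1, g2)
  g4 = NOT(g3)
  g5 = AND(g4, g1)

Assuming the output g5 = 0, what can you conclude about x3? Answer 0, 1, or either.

Both values of x3 occur among assignments with g5 = 0:
  x3=0: x1=0, x2=0, x3=0
  x3=1: x1=0, x2=0, x3=1

either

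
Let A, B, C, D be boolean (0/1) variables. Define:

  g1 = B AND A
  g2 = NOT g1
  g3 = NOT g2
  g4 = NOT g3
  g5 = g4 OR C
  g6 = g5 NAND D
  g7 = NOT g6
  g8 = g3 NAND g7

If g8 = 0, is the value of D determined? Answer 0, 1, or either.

g8 = g3 NAND g7 must be 0, so both g3 = 1 and g7 = 1.
g3 = NOT g2 must be 1, so g2 = 0.
Every assignment with g8 = 0 has D = 1; there are 1 such assignment(s).
  A=1, B=1, C=1, D=1

1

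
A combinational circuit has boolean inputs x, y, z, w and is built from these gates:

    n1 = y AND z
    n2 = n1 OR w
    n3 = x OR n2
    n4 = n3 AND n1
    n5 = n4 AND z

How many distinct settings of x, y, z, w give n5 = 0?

12

n5 = n4 AND z must be 0, so at least one of n4, z is 0.
Enumerating the 16 input combinations, 12 give n5 = 0 and 4 give n5 = 1.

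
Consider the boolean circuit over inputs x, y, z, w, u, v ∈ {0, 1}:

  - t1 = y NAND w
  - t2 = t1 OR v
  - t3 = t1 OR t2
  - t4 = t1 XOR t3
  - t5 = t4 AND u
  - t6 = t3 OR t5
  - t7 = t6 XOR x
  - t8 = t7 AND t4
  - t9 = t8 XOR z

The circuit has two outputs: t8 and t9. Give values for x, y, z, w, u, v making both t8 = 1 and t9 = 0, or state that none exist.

x=0 y=1 z=1 w=1 u=0 v=1

Check with x=0 y=1 z=1 w=1 u=0 v=1:
t1 = y NAND w = 1 NAND 1 = 0
t2 = t1 OR v = 0 OR 1 = 1
t3 = t1 OR t2 = 0 OR 1 = 1
t4 = t1 XOR t3 = 0 XOR 1 = 1
t5 = t4 AND u = 1 AND 0 = 0
t6 = t3 OR t5 = 1 OR 0 = 1
t7 = t6 XOR x = 1 XOR 0 = 1
t8 = t7 AND t4 = 1 AND 1 = 1
t9 = t8 XOR z = 1 XOR 1 = 0
So t8 = 1 and t9 = 0.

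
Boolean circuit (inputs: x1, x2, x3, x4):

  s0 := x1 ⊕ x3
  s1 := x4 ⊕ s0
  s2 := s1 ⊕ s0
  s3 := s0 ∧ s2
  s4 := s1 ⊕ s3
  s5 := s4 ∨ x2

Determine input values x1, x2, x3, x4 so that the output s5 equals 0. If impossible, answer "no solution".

x1=1, x2=0, x3=1, x4=0

s5 = s4 ∨ x2 must be 0, so both s4 = 0 and x2 = 0.
Check with x1=1, x2=0, x3=1, x4=0:
s0 = x1 ⊕ x3 = 1 ⊕ 1 = 0
s1 = x4 ⊕ s0 = 0 ⊕ 0 = 0
s2 = s1 ⊕ s0 = 0 ⊕ 0 = 0
s3 = s0 ∧ s2 = 0 ∧ 0 = 0
s4 = s1 ⊕ s3 = 0 ⊕ 0 = 0
s5 = s4 ∨ x2 = 0 ∨ 0 = 0
So s5 = 0 as required.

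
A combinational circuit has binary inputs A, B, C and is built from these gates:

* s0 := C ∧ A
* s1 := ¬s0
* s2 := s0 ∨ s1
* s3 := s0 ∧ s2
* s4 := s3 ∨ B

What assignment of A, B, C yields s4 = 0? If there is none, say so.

A=0, B=0, C=1

s4 = s3 ∨ B must be 0, so both s3 = 0 and B = 0.
Check with A=0, B=0, C=1:
s0 = C ∧ A = 1 ∧ 0 = 0
s1 = ¬s0 = ¬0 = 1
s2 = s0 ∨ s1 = 0 ∨ 1 = 1
s3 = s0 ∧ s2 = 0 ∧ 1 = 0
s4 = s3 ∨ B = 0 ∨ 0 = 0
So s4 = 0 as required.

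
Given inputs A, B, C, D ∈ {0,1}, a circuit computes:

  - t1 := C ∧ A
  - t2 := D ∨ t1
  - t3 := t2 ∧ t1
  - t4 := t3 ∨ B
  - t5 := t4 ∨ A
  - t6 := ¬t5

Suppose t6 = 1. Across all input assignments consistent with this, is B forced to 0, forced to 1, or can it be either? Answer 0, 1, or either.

t6 = ¬t5 must be 1, so t5 = 0.
t5 = t4 ∨ A must be 0, so both t4 = 0 and A = 0.
Every assignment with t6 = 1 has B = 0; there are 4 such assignment(s).
  A=0, B=0, C=0, D=0
  A=0, B=0, C=0, D=1
  A=0, B=0, C=1, D=0
  A=0, B=0, C=1, D=1

0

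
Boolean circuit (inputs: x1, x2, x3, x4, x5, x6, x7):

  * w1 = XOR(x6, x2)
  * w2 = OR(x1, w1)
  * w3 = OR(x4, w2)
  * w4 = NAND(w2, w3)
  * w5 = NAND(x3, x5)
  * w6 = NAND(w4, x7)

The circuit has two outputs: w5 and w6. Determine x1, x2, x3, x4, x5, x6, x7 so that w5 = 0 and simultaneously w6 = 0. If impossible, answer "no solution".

Check with x1=0, x2=1, x3=1, x4=0, x5=1, x6=1, x7=1:
w1 = XOR(x6, x2) = XOR(1, 1) = 0
w2 = OR(x1, w1) = OR(0, 0) = 0
w3 = OR(x4, w2) = OR(0, 0) = 0
w4 = NAND(w2, w3) = NAND(0, 0) = 1
w5 = NAND(x3, x5) = NAND(1, 1) = 0
w6 = NAND(w4, x7) = NAND(1, 1) = 0
So w5 = 0 and w6 = 0.

x1=0, x2=1, x3=1, x4=0, x5=1, x6=1, x7=1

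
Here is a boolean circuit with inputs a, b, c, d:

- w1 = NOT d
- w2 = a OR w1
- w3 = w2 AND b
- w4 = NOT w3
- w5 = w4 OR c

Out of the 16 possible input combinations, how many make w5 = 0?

3

w5 = w4 OR c must be 0, so both w4 = 0 and c = 0.
w4 = NOT w3 must be 0, so w3 = 1.
w3 = w2 AND b must be 1, so both w2 = 1 and b = 1.
Satisfying assignments:
  a=0, b=1, c=0, d=0
  a=1, b=1, c=0, d=0
  a=1, b=1, c=0, d=1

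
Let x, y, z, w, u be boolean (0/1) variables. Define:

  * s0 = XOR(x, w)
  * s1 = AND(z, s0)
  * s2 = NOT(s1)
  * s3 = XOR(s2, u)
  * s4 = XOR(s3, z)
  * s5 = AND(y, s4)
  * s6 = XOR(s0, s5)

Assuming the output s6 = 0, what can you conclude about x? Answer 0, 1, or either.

Both values of x occur among assignments with s6 = 0:
  x=0: x=0, y=0, z=0, w=0, u=0
  x=1: x=1, y=0, z=0, w=1, u=0

either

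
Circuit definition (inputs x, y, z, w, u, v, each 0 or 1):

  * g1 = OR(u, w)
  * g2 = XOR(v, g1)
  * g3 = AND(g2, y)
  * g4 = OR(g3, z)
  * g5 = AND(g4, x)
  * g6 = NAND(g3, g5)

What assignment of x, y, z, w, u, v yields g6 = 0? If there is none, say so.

x=1, y=1, z=0, w=1, u=1, v=0

g6 = NAND(g3, g5) must be 0, so both g3 = 1 and g5 = 1.
g3 = AND(g2, y) must be 1, so both g2 = 1 and y = 1.
Check with x=1, y=1, z=0, w=1, u=1, v=0:
g1 = OR(u, w) = OR(1, 1) = 1
g2 = XOR(v, g1) = XOR(0, 1) = 1
g3 = AND(g2, y) = AND(1, 1) = 1
g4 = OR(g3, z) = OR(1, 0) = 1
g5 = AND(g4, x) = AND(1, 1) = 1
g6 = NAND(g3, g5) = NAND(1, 1) = 0
So g6 = 0 as required.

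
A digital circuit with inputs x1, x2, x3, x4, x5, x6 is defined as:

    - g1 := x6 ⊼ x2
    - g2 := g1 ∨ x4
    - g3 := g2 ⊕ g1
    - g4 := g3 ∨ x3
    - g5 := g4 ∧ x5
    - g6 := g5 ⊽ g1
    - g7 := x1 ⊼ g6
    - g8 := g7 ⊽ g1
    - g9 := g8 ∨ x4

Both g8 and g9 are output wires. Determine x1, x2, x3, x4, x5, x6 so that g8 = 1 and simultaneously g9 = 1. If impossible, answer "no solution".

x1=1 x2=1 x3=0 x4=1 x5=0 x6=1

Check with x1=1 x2=1 x3=0 x4=1 x5=0 x6=1:
g1 = x6 ⊼ x2 = 1 ⊼ 1 = 0
g2 = g1 ∨ x4 = 0 ∨ 1 = 1
g3 = g2 ⊕ g1 = 1 ⊕ 0 = 1
g4 = g3 ∨ x3 = 1 ∨ 0 = 1
g5 = g4 ∧ x5 = 1 ∧ 0 = 0
g6 = g5 ⊽ g1 = 0 ⊽ 0 = 1
g7 = x1 ⊼ g6 = 1 ⊼ 1 = 0
g8 = g7 ⊽ g1 = 0 ⊽ 0 = 1
g9 = g8 ∨ x4 = 1 ∨ 1 = 1
So g8 = 1 and g9 = 1.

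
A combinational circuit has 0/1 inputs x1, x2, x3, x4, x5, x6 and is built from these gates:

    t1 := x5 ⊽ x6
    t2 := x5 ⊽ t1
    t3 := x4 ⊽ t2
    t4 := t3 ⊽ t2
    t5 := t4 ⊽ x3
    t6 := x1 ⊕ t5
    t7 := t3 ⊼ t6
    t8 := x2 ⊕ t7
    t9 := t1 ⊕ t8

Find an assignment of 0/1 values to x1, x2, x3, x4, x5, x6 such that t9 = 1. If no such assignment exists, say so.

x1=0, x2=1, x3=0, x4=0, x5=1, x6=1

t9 = t1 ⊕ t8 must be 1, so t1 and t8 differ.
Check with x1=0, x2=1, x3=0, x4=0, x5=1, x6=1:
t1 = x5 ⊽ x6 = 1 ⊽ 1 = 0
t2 = x5 ⊽ t1 = 1 ⊽ 0 = 0
t3 = x4 ⊽ t2 = 0 ⊽ 0 = 1
t4 = t3 ⊽ t2 = 1 ⊽ 0 = 0
t5 = t4 ⊽ x3 = 0 ⊽ 0 = 1
t6 = x1 ⊕ t5 = 0 ⊕ 1 = 1
t7 = t3 ⊼ t6 = 1 ⊼ 1 = 0
t8 = x2 ⊕ t7 = 1 ⊕ 0 = 1
t9 = t1 ⊕ t8 = 0 ⊕ 1 = 1
So t9 = 1 as required.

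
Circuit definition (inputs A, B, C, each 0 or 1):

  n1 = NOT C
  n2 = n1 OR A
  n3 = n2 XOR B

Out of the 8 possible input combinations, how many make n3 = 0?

4

n3 = n2 XOR B must be 0, so n2 and B are equal.
Satisfying assignments:
  A=0, B=0, C=1
  A=0, B=1, C=0
  A=1, B=1, C=0
  A=1, B=1, C=1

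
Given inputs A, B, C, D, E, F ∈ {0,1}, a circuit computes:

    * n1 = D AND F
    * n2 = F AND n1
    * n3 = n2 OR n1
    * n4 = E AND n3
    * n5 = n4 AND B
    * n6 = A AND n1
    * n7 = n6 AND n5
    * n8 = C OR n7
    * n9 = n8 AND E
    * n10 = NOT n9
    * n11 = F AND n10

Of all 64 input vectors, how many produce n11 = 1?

n11 = F AND n10 must be 1, so both F = 1 and n10 = 1.
Enumerating the 64 input combinations, 23 give n11 = 1 and 41 give n11 = 0.

23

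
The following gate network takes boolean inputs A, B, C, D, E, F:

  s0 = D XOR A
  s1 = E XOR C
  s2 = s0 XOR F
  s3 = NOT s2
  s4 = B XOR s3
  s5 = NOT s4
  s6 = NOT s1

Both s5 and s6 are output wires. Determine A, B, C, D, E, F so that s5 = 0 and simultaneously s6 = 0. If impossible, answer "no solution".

A=0, B=0, C=0, D=0, E=1, F=0

Check with A=0, B=0, C=0, D=0, E=1, F=0:
s0 = D XOR A = 0 XOR 0 = 0
s1 = E XOR C = 1 XOR 0 = 1
s2 = s0 XOR F = 0 XOR 0 = 0
s3 = NOT s2 = NOT 0 = 1
s4 = B XOR s3 = 0 XOR 1 = 1
s5 = NOT s4 = NOT 1 = 0
s6 = NOT s1 = NOT 1 = 0
So s5 = 0 and s6 = 0.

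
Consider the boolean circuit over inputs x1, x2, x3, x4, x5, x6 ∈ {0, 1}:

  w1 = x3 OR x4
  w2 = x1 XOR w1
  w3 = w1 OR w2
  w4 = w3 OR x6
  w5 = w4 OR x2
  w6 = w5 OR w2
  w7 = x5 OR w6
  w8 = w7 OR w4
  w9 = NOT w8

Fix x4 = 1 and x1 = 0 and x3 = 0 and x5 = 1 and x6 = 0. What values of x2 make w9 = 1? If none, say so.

With x4 = 1 and x1 = 0 and x3 = 0 and x5 = 1 and x6 = 0 fixed, none of the 2 settings of x2 give w9 = 1.
For example, with x2=0:
w1 = x3 OR x4 = 0 OR 1 = 1
w2 = x1 XOR w1 = 0 XOR 1 = 1
w3 = w1 OR w2 = 1 OR 1 = 1
w4 = w3 OR x6 = 1 OR 0 = 1
w5 = w4 OR x2 = 1 OR 0 = 1
w6 = w5 OR w2 = 1 OR 1 = 1
w7 = x5 OR w6 = 1 OR 1 = 1
w8 = w7 OR w4 = 1 OR 1 = 1
w9 = NOT w8 = NOT 1 = 0
giving w9 = 0 ≠ 1.

no solution exists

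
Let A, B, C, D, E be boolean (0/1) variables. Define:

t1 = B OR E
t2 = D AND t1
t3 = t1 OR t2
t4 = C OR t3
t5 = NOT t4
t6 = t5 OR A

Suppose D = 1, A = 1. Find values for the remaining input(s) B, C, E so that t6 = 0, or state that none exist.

no solution exists

With D = 1, A = 1 fixed, none of the 8 settings of B, C, E give t6 = 0.
For example, with B=1, C=0, E=1:
t1 = B OR E = 1 OR 1 = 1
t2 = D AND t1 = 1 AND 1 = 1
t3 = t1 OR t2 = 1 OR 1 = 1
t4 = C OR t3 = 0 OR 1 = 1
t5 = NOT t4 = NOT 1 = 0
t6 = t5 OR A = 0 OR 1 = 1
giving t6 = 1 ≠ 0.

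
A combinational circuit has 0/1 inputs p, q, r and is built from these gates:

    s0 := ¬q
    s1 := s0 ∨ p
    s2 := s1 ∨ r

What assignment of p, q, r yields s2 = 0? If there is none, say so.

s2 = s1 ∨ r must be 0, so both s1 = 0 and r = 0.
s1 = s0 ∨ p must be 0, so both s0 = 0 and p = 0.
Check with p=0, q=1, r=0:
s0 = ¬q = ¬1 = 0
s1 = s0 ∨ p = 0 ∨ 0 = 0
s2 = s1 ∨ r = 0 ∨ 0 = 0
So s2 = 0 as required.

p=0, q=1, r=0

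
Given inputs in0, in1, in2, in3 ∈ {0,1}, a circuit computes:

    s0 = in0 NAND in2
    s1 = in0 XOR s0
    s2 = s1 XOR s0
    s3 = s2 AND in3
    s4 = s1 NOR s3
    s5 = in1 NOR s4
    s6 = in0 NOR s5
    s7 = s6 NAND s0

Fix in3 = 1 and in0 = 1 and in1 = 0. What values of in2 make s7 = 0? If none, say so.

With in3 = 1 and in0 = 1 and in1 = 0 fixed, none of the 2 settings of in2 give s7 = 0.
For example, with in2=1:
s0 = in0 NAND in2 = 1 NAND 1 = 0
s1 = in0 XOR s0 = 1 XOR 0 = 1
s2 = s1 XOR s0 = 1 XOR 0 = 1
s3 = s2 AND in3 = 1 AND 1 = 1
s4 = s1 NOR s3 = 1 NOR 1 = 0
s5 = in1 NOR s4 = 0 NOR 0 = 1
s6 = in0 NOR s5 = 1 NOR 1 = 0
s7 = s6 NAND s0 = 0 NAND 0 = 1
giving s7 = 1 ≠ 0.

no solution exists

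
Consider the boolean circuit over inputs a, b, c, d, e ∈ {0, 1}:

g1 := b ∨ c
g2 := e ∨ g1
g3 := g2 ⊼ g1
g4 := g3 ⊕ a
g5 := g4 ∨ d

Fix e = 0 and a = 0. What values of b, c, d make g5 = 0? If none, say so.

b=0, c=1, d=0

g5 = g4 ∨ d must be 0, so both g4 = 0 and d = 0.
Check with e = 0 and a = 0 and b=0, c=1, d=0:
g1 = b ∨ c = 0 ∨ 1 = 1
g2 = e ∨ g1 = 0 ∨ 1 = 1
g3 = g2 ⊼ g1 = 1 ⊼ 1 = 0
g4 = g3 ⊕ a = 0 ⊕ 0 = 0
g5 = g4 ∨ d = 0 ∨ 0 = 0
So g5 = 0.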